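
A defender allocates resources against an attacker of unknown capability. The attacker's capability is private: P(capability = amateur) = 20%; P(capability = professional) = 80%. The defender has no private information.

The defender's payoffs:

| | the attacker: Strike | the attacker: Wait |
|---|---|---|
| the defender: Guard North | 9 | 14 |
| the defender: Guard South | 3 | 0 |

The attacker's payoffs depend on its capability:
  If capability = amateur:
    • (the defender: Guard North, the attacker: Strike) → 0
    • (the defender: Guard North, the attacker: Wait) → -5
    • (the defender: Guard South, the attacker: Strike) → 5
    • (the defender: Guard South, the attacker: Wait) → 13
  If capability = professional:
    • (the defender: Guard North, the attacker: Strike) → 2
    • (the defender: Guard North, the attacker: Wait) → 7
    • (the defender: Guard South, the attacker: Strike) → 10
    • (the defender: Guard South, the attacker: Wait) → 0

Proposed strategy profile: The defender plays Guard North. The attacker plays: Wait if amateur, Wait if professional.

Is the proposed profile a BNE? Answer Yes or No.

No

The defender plays Guard North: E[Guard North] = 0.2·(14) + 0.8·(14) = 14; E[Guard South] = 0. Best-responding. ✓
The attacker (capability amateur), facing Guard North: Strike gives 0, Wait gives -5. Proposed Wait is not best — profitable deviation exists. ✗
The attacker (capability professional), facing Guard North: Strike gives 2, Wait gives 7. Proposed Wait is best. ✓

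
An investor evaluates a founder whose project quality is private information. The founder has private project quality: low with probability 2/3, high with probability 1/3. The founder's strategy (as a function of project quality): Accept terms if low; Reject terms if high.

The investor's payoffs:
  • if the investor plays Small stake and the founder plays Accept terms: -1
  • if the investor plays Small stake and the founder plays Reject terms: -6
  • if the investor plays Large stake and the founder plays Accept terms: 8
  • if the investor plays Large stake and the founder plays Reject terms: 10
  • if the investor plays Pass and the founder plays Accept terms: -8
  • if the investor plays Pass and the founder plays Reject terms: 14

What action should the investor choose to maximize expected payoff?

Large stake

E[Small stake] = 2/3·(-1) + 1/3·(-6) = -8/3
E[Large stake] = 2/3·(8) + 1/3·(10) = 26/3
E[Pass] = 2/3·(-8) + 1/3·(14) = -2/3
Best response: Large stake (26/3 is the largest).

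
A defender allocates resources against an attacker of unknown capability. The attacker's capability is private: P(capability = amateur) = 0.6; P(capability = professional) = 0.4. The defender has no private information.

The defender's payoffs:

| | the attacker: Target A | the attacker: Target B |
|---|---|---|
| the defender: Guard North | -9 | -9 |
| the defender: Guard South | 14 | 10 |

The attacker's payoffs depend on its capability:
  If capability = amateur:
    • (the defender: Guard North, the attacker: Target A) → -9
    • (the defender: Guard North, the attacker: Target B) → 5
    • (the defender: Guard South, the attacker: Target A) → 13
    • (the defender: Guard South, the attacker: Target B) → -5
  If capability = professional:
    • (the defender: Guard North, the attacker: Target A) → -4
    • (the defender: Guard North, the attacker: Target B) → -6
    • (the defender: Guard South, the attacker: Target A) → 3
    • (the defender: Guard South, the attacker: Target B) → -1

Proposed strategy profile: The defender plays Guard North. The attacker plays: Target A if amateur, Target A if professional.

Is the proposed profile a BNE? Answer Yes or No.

A profile is a BNE iff every type of every player is best-responding given beliefs about the other side.
The defender plays Guard North: E[Guard North] = 0.6·(-9) + 0.4·(-9) = -9; E[Guard South] = 14. Not best-responding. ✗
The attacker (capability amateur), facing Guard North: Target A gives -9, Target B gives 5. Proposed Target A is not best — profitable deviation exists. ✗
The attacker (capability professional), facing Guard North: Target A gives -4, Target B gives -6. Proposed Target A is best. ✓

No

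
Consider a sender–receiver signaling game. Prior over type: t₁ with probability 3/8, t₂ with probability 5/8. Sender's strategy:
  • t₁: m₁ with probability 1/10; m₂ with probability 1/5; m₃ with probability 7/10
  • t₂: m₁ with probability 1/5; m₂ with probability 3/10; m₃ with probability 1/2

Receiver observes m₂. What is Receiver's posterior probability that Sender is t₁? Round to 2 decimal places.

0.29

P(m₂) = (3/8)·(1/5) + (5/8)·(3/10) = 21/80
P(t₁ | m₂) = ((3/8)·(1/5)) / (21/80) = (3/40) / (21/80) = 2/7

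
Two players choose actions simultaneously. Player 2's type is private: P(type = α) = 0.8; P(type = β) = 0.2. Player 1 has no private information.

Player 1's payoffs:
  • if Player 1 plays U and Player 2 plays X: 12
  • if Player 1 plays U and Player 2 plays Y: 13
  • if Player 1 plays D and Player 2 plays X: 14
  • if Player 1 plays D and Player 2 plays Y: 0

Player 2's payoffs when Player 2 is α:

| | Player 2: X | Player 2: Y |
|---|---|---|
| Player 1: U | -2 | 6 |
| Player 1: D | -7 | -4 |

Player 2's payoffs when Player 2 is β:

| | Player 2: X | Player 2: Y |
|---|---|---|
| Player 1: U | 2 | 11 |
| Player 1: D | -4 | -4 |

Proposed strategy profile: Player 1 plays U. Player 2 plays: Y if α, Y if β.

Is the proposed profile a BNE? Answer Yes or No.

Yes

Player 1 plays U: E[U] = 0.8·(13) + 0.2·(13) = 13; E[D] = 0. Best-responding. ✓
Player 2 (type α), facing U: X gives -2, Y gives 6. Proposed Y is best. ✓
Player 2 (type β), facing U: X gives 2, Y gives 11. Proposed Y is best. ✓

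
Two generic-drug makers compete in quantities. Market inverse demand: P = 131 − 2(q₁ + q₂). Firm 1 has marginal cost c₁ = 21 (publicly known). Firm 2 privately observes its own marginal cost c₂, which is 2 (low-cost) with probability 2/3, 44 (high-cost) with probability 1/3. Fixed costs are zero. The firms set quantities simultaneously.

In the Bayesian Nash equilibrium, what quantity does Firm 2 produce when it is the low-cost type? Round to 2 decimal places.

Type-c best response for Firm 2: q₂(c) = (131 − c)/4 − q₁/2.
Firm 1 maximizes expected profit; its first-order condition is 131 − 4q₁ − 2E[q₂] − 21 = 0.
Substituting E[q₂] and solving: E[c₂] = 16, so q₁ = (131 − 2·21 + 16)/6 = 17.5.
q₂(low-cost) = (131 − 2 − 2·17.5)/4 = 23.5.

23.50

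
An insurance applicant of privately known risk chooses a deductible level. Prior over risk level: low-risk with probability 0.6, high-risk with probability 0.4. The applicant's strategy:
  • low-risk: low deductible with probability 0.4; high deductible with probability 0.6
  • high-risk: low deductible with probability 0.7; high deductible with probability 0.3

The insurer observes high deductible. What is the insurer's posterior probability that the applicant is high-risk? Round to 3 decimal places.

P(high deductible) = 0.6·0.6 + 0.4·0.3 = 0.48
P(high-risk | high deductible) = (0.4·0.3) / 0.48 = 0.12 / 0.48 = 0.25

0.250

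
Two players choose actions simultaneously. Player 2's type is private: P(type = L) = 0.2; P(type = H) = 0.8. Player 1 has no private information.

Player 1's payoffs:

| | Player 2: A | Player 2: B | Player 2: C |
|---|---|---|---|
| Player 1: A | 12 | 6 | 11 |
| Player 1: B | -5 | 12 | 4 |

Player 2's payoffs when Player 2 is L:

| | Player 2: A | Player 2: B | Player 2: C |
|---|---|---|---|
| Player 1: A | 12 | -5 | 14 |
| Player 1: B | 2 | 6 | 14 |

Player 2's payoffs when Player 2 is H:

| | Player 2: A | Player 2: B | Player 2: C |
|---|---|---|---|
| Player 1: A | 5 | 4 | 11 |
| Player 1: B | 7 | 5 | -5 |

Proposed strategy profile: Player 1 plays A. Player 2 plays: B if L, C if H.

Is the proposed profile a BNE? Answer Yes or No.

A profile is a BNE iff every type of every player is best-responding given beliefs about the other side.
Player 1 plays A: E[A] = 0.2·(6) + 0.8·(11) = 10; E[B] = 5.6. Best-responding. ✓
Player 2 (type L), facing A: A gives 12, B gives -5, C gives 14. Proposed B is not best — profitable deviation exists. ✗
Player 2 (type H), facing A: A gives 5, B gives 4, C gives 11. Proposed C is best. ✓

No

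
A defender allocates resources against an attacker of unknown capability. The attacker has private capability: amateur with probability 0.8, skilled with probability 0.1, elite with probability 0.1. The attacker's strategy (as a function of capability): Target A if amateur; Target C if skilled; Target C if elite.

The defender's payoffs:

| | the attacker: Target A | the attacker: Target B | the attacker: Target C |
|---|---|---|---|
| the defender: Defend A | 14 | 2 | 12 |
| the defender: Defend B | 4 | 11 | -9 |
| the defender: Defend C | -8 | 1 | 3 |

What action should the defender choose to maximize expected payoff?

Defend A

E[Defend A] = 0.8·(14) + 0.1·(12) + 0.1·(12) = 13.6
E[Defend B] = 0.8·(4) + 0.1·(-9) + 0.1·(-9) = 1.4
E[Defend C] = 0.8·(-8) + 0.1·(3) + 0.1·(3) = -5.8
Best response: Defend A (13.6 is the largest).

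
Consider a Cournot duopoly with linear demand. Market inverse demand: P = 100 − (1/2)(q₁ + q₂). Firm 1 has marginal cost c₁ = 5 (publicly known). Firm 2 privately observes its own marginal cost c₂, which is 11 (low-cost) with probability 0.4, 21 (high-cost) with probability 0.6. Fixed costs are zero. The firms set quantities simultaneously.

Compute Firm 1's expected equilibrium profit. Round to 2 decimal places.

2544.22

Type-c best response for Firm 2: q₂(c) = (100 − c) − q₁/2.
Firm 1 maximizes expected profit; its first-order condition is 100 − q₁ − (1/2)E[q₂] − 5 = 0.
Substituting E[q₂] and solving: E[c₂] = 17, so q₁ = (100 − 2·5 + 17)/(3/2) = 71.3333.
E[P] = 100 − (1/2)·(q₁ + E[q₂]) = 40.6667; Firm 1's expected profit = (E[P] − 5)·q₁ = (40.6667 − 5)·71.3333 = 2544.22.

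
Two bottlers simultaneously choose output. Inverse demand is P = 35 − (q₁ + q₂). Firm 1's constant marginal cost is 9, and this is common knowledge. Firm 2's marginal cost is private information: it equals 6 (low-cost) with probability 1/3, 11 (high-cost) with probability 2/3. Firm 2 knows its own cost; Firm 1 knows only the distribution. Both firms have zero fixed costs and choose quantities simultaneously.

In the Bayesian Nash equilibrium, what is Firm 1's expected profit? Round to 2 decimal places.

Type-c best response for Firm 2: q₂(c) = (35 − c)/2 − q₁/2.
Firm 1 maximizes expected profit; its first-order condition is 35 − 2q₁ − E[q₂] − 9 = 0.
Substituting E[q₂] and solving: E[c₂] = 9.33333, so q₁ = (35 − 2·9 + 9.33333)/3 = 8.77778.
E[P] = 35 − (q₁ + E[q₂]) = 17.7778; Firm 1's expected profit = (E[P] − 9)·q₁ = (17.7778 − 9)·8.77778 = 77.0494.

77.05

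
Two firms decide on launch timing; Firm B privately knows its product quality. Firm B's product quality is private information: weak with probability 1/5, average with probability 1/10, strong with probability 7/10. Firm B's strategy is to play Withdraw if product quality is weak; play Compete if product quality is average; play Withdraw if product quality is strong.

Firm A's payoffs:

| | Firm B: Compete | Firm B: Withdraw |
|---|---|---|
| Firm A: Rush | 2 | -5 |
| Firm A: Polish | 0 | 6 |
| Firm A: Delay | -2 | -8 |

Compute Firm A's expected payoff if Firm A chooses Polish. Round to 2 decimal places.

5.40

E[Polish] = 1/5·6 + 1/10·0 + 7/10·6 = 6/5 + 0 + 21/5 = 27/5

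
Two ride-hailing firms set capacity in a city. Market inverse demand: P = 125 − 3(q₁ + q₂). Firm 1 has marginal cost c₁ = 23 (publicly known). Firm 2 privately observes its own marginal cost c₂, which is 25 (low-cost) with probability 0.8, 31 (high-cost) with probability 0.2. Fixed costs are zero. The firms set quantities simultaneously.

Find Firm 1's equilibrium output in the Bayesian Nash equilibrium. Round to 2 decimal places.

Type-c best response for Firm 2: q₂(c) = (125 − c)/6 − q₁/2.
Firm 1 maximizes expected profit; its first-order condition is 125 − 6q₁ − 3E[q₂] − 23 = 0.
Substituting E[q₂] and solving: E[c₂] = 26.2, so q₁ = (125 − 2·23 + 26.2)/9 = 11.6889.

11.69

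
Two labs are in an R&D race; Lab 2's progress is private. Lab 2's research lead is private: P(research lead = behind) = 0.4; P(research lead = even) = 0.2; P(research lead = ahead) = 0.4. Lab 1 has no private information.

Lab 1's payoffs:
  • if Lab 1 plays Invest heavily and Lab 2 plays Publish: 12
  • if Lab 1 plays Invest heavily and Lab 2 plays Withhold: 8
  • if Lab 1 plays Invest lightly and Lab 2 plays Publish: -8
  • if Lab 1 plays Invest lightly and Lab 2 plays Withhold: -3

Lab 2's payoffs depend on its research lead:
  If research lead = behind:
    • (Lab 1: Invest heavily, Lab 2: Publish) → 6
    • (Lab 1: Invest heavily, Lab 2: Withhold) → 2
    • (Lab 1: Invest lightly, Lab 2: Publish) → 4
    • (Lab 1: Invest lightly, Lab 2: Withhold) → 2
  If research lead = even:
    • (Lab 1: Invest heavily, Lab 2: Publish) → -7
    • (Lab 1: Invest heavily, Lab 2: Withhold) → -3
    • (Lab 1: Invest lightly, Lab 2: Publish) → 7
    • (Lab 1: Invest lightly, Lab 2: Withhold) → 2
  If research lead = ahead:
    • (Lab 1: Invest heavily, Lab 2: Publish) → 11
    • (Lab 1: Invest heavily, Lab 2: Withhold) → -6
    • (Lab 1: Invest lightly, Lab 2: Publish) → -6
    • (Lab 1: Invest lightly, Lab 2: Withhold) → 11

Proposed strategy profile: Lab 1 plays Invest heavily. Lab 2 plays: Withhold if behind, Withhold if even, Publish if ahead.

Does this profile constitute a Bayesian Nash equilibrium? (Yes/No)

No

Lab 1 plays Invest heavily: E[Invest heavily] = 0.4·(8) + 0.2·(8) + 0.4·(12) = 9.6; E[Invest lightly] = -5. Best-responding. ✓
Lab 2 (research lead behind), facing Invest heavily: Publish gives 6, Withhold gives 2. Proposed Withhold is not best — profitable deviation exists. ✗
Lab 2 (research lead even), facing Invest heavily: Publish gives -7, Withhold gives -3. Proposed Withhold is best. ✓
Lab 2 (research lead ahead), facing Invest heavily: Publish gives 11, Withhold gives -6. Proposed Publish is best. ✓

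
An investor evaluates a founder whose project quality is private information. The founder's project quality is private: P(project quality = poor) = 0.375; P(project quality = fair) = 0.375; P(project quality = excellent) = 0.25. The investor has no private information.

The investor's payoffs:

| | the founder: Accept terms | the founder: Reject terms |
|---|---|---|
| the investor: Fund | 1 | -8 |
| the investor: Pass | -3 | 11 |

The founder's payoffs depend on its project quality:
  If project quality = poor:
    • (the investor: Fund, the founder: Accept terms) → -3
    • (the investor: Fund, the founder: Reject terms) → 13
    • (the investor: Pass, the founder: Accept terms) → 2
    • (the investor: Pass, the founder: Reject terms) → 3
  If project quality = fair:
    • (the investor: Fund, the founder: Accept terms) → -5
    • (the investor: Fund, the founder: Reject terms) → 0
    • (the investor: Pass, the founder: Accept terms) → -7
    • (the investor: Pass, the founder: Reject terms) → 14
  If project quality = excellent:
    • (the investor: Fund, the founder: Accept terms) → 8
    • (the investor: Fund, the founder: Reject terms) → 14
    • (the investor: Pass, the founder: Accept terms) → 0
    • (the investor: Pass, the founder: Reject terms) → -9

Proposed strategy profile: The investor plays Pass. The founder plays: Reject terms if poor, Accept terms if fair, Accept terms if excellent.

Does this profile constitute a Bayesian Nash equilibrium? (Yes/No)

The investor plays Pass: E[Pass] = 0.375·(11) + 0.375·(-3) + 0.25·(-3) = 2.25; E[Fund] = -2.375. Best-responding. ✓
The founder (project quality poor), facing Pass: Accept terms gives 2, Reject terms gives 3. Proposed Reject terms is best. ✓
The founder (project quality fair), facing Pass: Accept terms gives -7, Reject terms gives 14. Proposed Accept terms is not best — profitable deviation exists. ✗
The founder (project quality excellent), facing Pass: Accept terms gives 0, Reject terms gives -9. Proposed Accept terms is best. ✓

No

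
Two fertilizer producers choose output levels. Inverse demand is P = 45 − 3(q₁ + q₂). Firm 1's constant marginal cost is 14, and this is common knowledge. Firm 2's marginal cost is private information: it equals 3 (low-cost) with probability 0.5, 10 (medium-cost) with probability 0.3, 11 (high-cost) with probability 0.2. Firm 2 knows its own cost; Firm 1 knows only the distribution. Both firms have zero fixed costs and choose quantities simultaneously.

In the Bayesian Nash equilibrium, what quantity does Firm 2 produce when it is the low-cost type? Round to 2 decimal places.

Type-c best response for Firm 2: q₂(c) = (45 − c)/6 − q₁/2.
Firm 1 maximizes expected profit; its first-order condition is 45 − 6q₁ − 3E[q₂] − 14 = 0.
Substituting E[q₂] and solving: E[c₂] = 6.7, so q₁ = (45 − 2·14 + 6.7)/9 = 2.63333.
q₂(low-cost) = (45 − 3 − 3·2.63333)/6 = 5.68333.

5.68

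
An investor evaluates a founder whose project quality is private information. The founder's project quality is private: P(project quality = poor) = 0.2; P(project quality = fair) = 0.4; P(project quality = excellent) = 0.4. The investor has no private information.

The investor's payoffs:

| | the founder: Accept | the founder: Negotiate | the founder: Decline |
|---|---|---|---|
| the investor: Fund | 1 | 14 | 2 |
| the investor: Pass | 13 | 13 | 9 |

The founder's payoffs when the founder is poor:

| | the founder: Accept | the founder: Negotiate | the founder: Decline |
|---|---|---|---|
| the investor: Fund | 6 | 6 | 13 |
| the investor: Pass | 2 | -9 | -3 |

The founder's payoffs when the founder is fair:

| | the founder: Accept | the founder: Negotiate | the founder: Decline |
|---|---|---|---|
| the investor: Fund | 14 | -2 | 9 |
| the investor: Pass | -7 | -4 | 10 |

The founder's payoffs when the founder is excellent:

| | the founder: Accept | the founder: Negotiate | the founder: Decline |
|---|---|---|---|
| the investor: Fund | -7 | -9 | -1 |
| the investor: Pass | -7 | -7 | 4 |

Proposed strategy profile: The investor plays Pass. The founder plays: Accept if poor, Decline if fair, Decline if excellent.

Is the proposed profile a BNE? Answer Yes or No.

Yes

A profile is a BNE iff every type of every player is best-responding given beliefs about the other side.
The investor plays Pass: E[Pass] = 0.2·(13) + 0.4·(9) + 0.4·(9) = 9.8; E[Fund] = 1.8. Best-responding. ✓
The founder (project quality poor), facing Pass: Accept gives 2, Negotiate gives -9, Decline gives -3. Proposed Accept is best. ✓
The founder (project quality fair), facing Pass: Accept gives -7, Negotiate gives -4, Decline gives 10. Proposed Decline is best. ✓
The founder (project quality excellent), facing Pass: Accept gives -7, Negotiate gives -7, Decline gives 4. Proposed Decline is best. ✓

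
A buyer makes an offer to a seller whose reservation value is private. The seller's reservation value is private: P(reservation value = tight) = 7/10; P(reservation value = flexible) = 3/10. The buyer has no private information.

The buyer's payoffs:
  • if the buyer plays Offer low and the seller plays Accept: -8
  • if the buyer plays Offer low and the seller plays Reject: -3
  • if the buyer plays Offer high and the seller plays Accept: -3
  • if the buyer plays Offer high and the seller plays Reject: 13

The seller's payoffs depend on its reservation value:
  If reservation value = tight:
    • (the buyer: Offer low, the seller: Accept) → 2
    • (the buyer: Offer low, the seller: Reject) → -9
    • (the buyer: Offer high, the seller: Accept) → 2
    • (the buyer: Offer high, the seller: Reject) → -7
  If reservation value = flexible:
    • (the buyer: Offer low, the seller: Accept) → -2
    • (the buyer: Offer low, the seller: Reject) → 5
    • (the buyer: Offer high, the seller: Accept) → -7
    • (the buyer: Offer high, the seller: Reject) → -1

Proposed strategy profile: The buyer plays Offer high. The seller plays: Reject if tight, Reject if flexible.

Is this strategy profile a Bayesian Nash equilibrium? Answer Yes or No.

No

The buyer plays Offer high: E[Offer high] = 7/10·(13) + 3/10·(13) = 13; E[Offer low] = -3. Best-responding. ✓
The seller (reservation value tight), facing Offer high: Accept gives 2, Reject gives -7. Proposed Reject is not best — profitable deviation exists. ✗
The seller (reservation value flexible), facing Offer high: Accept gives -7, Reject gives -1. Proposed Reject is best. ✓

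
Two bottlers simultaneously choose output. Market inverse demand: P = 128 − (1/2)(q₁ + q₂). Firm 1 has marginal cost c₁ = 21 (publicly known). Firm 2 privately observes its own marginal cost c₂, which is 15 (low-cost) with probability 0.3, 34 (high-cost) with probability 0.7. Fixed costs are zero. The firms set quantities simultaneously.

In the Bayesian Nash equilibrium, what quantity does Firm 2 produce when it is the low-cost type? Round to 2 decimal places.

Type-c best response for Firm 2: q₂(c) = (128 − c) − q₁/2.
Firm 1 maximizes expected profit; its first-order condition is 128 − q₁ − (1/2)E[q₂] − 21 = 0.
Substituting E[q₂] and solving: E[c₂] = 28.3, so q₁ = (128 − 2·21 + 28.3)/(3/2) = 76.2.
q₂(low-cost) = (128 − 15 − (1/2)·76.2) = 74.9.

74.90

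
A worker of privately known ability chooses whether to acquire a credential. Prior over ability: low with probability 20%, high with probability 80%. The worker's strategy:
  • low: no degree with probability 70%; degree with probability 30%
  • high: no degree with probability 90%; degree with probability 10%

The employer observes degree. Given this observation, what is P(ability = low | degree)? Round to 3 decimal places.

P(degree) = 0.2·0.3 + 0.8·0.1 = 0.14
P(low | degree) = (0.2·0.3) / 0.14 = 0.06 / 0.14 = 0.428571

0.429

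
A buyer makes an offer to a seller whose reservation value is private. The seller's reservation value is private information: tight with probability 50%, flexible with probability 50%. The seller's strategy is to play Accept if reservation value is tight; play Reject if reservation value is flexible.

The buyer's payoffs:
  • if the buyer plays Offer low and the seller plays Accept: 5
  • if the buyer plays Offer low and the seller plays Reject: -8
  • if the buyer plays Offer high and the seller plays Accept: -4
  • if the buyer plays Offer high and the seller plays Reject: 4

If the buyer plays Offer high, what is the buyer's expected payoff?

E[Offer high] = 0.5·(-4) + 0.5·4 = (-2) + 2 = 0

0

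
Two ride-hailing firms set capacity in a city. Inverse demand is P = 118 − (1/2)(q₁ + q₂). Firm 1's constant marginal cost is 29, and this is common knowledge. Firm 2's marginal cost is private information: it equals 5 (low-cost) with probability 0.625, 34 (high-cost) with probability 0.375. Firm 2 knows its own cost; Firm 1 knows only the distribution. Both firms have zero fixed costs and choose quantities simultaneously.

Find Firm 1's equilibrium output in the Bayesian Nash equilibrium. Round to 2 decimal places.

50.58

Firm 2 with cost c maximizes (118 − (1/2)(q₁+q₂) − c)·q₂, giving q₂(c) = (118 − c − (1/2)q₁).
E[c₂] = 0.625·5 + 0.375·34 = 15.875
Firm 1's FOC against E[q₂] yields q₁ = (118 − 2·29 + E[c₂])/(3/2) = (118 − 58 + 15.875)/(3/2) = 50.5833.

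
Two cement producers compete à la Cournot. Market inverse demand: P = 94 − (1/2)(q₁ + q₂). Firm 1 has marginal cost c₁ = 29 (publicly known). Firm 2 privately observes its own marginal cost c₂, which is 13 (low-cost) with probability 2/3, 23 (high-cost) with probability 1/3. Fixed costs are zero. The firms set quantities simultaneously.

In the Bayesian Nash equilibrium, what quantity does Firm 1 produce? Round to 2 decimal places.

Each type of Firm 2 best-responds to q₁; Firm 1 best-responds to the expected q₂ over Firm 2's types.
Firm 2 with cost c maximizes (94 − (1/2)(q₁+q₂) − c)·q₂, giving q₂(c) = (94 − c − (1/2)q₁).
E[c₂] = 2/3·13 + 1/3·23 = 16.3333
Firm 1's FOC against E[q₂] yields q₁ = (94 − 2·29 + E[c₂])/(3/2) = (94 − 58 + 16.3333)/(3/2) = 34.8889.

34.89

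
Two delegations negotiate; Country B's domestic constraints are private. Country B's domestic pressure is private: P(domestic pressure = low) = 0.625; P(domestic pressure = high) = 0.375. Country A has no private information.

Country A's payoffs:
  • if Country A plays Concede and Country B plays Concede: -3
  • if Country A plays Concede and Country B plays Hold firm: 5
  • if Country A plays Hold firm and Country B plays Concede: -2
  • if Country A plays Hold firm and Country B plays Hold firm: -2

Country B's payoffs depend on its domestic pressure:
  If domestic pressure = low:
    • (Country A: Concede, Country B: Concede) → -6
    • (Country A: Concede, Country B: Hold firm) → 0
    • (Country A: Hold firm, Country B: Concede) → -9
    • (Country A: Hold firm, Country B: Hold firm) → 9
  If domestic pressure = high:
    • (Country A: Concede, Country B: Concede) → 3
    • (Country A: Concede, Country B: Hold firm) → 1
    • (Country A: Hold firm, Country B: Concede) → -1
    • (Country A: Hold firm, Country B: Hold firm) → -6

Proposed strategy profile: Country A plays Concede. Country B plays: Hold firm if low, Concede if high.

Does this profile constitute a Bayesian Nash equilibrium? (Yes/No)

Yes

Country A plays Concede: E[Concede] = 0.625·(5) + 0.375·(-3) = 2; E[Hold firm] = -2. Best-responding. ✓
Country B (domestic pressure low), facing Concede: Concede gives -6, Hold firm gives 0. Proposed Hold firm is best. ✓
Country B (domestic pressure high), facing Concede: Concede gives 3, Hold firm gives 1. Proposed Concede is best. ✓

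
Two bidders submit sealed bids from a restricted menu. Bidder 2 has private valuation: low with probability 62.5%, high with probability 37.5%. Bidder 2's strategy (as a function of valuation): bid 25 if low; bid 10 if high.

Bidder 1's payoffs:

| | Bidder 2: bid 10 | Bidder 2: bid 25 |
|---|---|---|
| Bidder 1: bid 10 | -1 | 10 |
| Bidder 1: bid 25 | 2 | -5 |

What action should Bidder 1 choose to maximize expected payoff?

E[bid 10] = 0.625·(10) + 0.375·(-1) = 5.875
E[bid 25] = 0.625·(-5) + 0.375·(2) = -2.375
Best response: bid 10 (5.875 is the largest).

bid 10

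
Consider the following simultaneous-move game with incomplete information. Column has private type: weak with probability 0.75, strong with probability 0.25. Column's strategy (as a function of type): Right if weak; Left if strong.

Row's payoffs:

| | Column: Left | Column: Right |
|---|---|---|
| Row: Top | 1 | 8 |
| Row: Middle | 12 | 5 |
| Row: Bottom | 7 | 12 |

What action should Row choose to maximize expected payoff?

Bottom

E[Top] = 0.75·(8) + 0.25·(1) = 6.25
E[Middle] = 0.75·(5) + 0.25·(12) = 6.75
E[Bottom] = 0.75·(12) + 0.25·(7) = 10.75
Best response: Bottom (10.75 is the largest).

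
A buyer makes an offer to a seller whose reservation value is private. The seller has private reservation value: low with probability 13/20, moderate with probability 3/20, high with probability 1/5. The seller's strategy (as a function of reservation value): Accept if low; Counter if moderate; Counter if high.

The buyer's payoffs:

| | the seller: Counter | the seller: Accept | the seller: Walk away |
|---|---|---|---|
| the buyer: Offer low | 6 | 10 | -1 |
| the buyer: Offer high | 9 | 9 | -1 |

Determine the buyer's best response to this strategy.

Offer high

E[Offer low] = 13/20·(10) + 3/20·(6) + 1/5·(6) = 43/5
E[Offer high] = 13/20·(9) + 3/20·(9) + 1/5·(9) = 9
Best response: Offer high (9 is the largest).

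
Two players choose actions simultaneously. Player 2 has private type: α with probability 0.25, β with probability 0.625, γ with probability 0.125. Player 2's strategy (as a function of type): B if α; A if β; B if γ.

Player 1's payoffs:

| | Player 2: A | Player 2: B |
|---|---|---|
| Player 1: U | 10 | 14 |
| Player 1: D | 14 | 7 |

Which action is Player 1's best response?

U

E[U] = 0.25·(14) + 0.625·(10) + 0.125·(14) = 11.5
E[D] = 0.25·(7) + 0.625·(14) + 0.125·(7) = 11.375
Best response: U (11.5 is the largest).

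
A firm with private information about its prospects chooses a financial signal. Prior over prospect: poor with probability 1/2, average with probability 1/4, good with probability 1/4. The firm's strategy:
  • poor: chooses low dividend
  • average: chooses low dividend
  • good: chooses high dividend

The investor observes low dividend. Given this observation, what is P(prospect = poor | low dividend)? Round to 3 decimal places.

P(low dividend) = (1/2)·1 + (1/4)·1 + (1/4)·0 = 3/4
P(poor | low dividend) = ((1/2)·1) / (3/4) = (1/2) / (3/4) = 2/3

0.667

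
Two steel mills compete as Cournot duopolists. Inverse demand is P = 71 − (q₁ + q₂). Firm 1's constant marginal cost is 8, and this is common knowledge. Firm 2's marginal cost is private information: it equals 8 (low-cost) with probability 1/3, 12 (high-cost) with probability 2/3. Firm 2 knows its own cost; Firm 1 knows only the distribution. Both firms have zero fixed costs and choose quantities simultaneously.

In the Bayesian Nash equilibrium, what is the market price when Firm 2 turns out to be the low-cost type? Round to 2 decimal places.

28.56

Each type of Firm 2 best-responds to q₁; Firm 1 best-responds to the expected q₂ over Firm 2's types.
Firm 2 with cost c maximizes (71 − (q₁+q₂) − c)·q₂, giving q₂(c) = (71 − c − q₁)/2.
E[c₂] = 1/3·8 + 2/3·12 = 10.6667
Firm 1's FOC against E[q₂] yields q₁ = (71 − 2·8 + E[c₂])/3 = (71 − 16 + 10.6667)/3 = 21.8889.
q₂(low-cost) = 20.5556, so P = 71 − (21.8889 + 20.5556) = 28.5556.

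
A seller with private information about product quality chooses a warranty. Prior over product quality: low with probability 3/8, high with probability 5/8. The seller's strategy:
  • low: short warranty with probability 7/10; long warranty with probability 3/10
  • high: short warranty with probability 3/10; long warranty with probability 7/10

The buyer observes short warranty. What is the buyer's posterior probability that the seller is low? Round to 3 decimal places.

0.583

P(short warranty) = (3/8)·(7/10) + (5/8)·(3/10) = 9/20
P(low | short warranty) = ((3/8)·(7/10)) / (9/20) = (21/80) / (9/20) = 7/12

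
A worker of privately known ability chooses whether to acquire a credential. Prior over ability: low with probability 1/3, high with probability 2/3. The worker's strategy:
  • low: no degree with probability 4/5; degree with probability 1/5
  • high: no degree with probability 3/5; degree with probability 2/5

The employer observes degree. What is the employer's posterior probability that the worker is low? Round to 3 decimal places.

0.200

Apply Bayes' rule using the sender's strategy as the likelihood.
P(degree) = (1/3)·(1/5) + (2/3)·(2/5) = 1/3
P(low | degree) = ((1/3)·(1/5)) / (1/3) = (1/15) / (1/3) = 1/5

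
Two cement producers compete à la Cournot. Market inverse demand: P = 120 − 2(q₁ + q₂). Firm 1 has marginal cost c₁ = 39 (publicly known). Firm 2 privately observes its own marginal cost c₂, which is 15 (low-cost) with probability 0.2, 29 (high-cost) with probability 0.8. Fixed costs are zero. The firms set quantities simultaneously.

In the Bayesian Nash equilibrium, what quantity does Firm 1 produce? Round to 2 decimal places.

Type-c best response for Firm 2: q₂(c) = (120 − c)/4 − q₁/2.
Firm 1 maximizes expected profit; its first-order condition is 120 − 4q₁ − 2E[q₂] − 39 = 0.
Substituting E[q₂] and solving: E[c₂] = 26.2, so q₁ = (120 − 2·39 + 26.2)/6 = 11.3667.

11.37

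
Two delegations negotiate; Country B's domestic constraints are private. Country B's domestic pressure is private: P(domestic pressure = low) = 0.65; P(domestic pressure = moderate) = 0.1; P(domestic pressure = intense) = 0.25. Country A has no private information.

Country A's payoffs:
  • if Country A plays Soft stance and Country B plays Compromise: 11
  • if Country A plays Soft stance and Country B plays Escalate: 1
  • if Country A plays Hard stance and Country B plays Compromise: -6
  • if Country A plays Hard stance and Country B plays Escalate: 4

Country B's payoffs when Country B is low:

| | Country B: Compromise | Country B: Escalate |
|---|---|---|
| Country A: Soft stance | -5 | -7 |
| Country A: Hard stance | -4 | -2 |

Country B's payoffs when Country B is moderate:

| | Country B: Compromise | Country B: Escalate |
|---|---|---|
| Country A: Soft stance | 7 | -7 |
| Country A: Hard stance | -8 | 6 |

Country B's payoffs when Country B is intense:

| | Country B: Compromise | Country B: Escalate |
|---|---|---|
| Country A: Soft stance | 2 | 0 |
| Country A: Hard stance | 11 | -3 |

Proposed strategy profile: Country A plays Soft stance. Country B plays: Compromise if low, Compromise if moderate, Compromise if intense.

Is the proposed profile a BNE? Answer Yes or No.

Yes

Country A plays Soft stance: E[Soft stance] = 0.65·(11) + 0.1·(11) + 0.25·(11) = 11; E[Hard stance] = -6. Best-responding. ✓
Country B (domestic pressure low), facing Soft stance: Compromise gives -5, Escalate gives -7. Proposed Compromise is best. ✓
Country B (domestic pressure moderate), facing Soft stance: Compromise gives 7, Escalate gives -7. Proposed Compromise is best. ✓
Country B (domestic pressure intense), facing Soft stance: Compromise gives 2, Escalate gives 0. Proposed Compromise is best. ✓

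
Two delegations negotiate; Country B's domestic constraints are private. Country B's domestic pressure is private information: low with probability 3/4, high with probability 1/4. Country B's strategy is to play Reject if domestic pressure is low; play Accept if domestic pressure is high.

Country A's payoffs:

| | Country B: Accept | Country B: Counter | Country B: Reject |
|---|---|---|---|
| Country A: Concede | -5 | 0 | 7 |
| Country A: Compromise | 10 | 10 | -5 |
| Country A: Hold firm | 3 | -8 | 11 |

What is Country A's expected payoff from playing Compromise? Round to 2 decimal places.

Take the expectation over Country B's domestic pressure, weighting each type's action by its prior probability.
E[Compromise] = 3/4·(-5) + 1/4·10 = (-15/4) + 5/2 = -5/4

-1.25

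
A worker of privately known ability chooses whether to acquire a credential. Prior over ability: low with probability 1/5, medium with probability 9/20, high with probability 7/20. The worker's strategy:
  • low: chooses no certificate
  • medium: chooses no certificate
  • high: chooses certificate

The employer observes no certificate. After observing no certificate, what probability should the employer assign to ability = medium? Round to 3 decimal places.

0.692

P(no certificate) = (1/5)·1 + (9/20)·1 + (7/20)·0 = 13/20
P(medium | no certificate) = ((9/20)·1) / (13/20) = (9/20) / (13/20) = 9/13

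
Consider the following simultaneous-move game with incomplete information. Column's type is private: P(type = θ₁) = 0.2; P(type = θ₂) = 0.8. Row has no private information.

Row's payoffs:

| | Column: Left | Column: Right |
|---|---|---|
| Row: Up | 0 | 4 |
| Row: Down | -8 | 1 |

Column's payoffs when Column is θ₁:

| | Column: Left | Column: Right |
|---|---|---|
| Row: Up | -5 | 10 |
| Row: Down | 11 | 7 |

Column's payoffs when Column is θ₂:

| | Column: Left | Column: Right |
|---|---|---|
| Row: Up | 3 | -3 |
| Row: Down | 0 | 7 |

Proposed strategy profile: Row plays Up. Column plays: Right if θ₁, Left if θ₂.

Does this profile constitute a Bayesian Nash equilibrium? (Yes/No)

Row plays Up: E[Up] = 0.2·(4) + 0.8·(0) = 0.8; E[Down] = -6.2. Best-responding. ✓
Column (type θ₁), facing Up: Left gives -5, Right gives 10. Proposed Right is best. ✓
Column (type θ₂), facing Up: Left gives 3, Right gives -3. Proposed Left is best. ✓

Yes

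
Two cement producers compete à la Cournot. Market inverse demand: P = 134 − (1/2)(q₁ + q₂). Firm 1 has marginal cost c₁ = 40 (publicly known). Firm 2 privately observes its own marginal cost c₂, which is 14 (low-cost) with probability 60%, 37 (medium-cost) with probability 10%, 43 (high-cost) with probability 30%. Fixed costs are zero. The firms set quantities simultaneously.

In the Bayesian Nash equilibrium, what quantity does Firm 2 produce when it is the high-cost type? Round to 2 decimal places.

64.67

Firm 2 with cost c maximizes (134 − (1/2)(q₁+q₂) − c)·q₂, giving q₂(c) = (134 − c − (1/2)q₁).
E[c₂] = 0.6·14 + 0.1·37 + 0.3·43 = 25
Firm 1's FOC against E[q₂] yields q₁ = (134 − 2·40 + E[c₂])/(3/2) = (134 − 80 + 25)/(3/2) = 52.6667.
q₂(high-cost) = (134 − 43 − (1/2)·52.6667) = 64.6667.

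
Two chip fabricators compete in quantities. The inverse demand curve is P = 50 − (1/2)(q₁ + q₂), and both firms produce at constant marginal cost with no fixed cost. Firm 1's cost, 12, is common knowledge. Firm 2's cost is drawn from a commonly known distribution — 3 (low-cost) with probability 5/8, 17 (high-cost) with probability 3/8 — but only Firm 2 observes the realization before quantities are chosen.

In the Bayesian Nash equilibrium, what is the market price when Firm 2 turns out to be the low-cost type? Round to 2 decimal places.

20.79

Type-c best response for Firm 2: q₂(c) = (50 − c) − q₁/2.
Firm 1 maximizes expected profit; its first-order condition is 50 − q₁ − (1/2)E[q₂] − 12 = 0.
Substituting E[q₂] and solving: E[c₂] = 8.25, so q₁ = (50 − 2·12 + 8.25)/(3/2) = 22.8333.
q₂(low-cost) = 35.5833, so P = 50 − (1/2)·(22.8333 + 35.5833) = 20.7917.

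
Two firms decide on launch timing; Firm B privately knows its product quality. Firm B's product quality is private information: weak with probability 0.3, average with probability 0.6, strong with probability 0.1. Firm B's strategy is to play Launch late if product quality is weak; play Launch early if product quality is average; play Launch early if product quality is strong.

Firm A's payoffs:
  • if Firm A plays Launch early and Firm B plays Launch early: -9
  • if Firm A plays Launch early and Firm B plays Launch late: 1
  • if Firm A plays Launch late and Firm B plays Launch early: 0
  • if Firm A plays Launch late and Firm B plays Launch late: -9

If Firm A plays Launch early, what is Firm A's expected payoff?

Take the expectation over Firm B's product quality, weighting each type's action by its prior probability.
E[Launch early] = 0.3·1 + 0.6·(-9) + 0.1·(-9) = 0.3 + (-5.4) + (-0.9) = -6

-6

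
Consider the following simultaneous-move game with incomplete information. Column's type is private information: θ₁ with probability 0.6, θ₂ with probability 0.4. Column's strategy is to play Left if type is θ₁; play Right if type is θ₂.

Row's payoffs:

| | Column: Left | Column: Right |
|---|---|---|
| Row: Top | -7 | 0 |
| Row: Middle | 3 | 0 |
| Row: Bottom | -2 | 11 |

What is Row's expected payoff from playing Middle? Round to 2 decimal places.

1.80

E[Middle] = 0.6·3 + 0.4·0 = 1.8 + 0 = 1.8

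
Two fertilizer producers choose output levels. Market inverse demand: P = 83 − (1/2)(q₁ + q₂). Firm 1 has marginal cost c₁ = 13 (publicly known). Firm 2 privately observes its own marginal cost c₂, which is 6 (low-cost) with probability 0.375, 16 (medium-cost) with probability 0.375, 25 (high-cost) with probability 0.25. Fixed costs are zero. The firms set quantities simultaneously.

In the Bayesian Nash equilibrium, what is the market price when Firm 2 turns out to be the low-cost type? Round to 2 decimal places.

32.58

Firm 2 with cost c maximizes (83 − (1/2)(q₁+q₂) − c)·q₂, giving q₂(c) = (83 − c − (1/2)q₁).
E[c₂] = 0.375·6 + 0.375·16 + 0.25·25 = 14.5
Firm 1's FOC against E[q₂] yields q₁ = (83 − 2·13 + E[c₂])/(3/2) = (83 − 26 + 14.5)/(3/2) = 47.6667.
q₂(low-cost) = 53.1667, so P = 83 − (1/2)·(47.6667 + 53.1667) = 32.5833.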